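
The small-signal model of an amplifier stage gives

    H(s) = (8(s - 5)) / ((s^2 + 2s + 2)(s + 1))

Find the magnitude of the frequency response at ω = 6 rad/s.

|H(j6)| ≈ 0.2849

Substitute s = j6: numerator = -40 + j48, denominator = -106 - j192.
|H(j6)| = |-40 + j48| / |-106 - j192| = 62.482 / 219.32 ≈ 0.2849.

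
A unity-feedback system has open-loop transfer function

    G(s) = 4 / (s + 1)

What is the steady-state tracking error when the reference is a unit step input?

G(s) has no poles at the origin.
This is a Type 0 system. Kp = lim_{s→0} G(s) = 4/1.
e_ss = 1/(1 + Kp) = 1/(1 + 4) = 1/5 ≈ 0.2000.

e_ss = 0.2000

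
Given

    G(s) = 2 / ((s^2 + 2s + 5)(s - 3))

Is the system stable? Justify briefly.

unstable

The poles can be read from the denominator factors: s = -1 + 2j, -1 - 2j, 3.
Since the pole(s) at s = 3 lie in the right half-plane, the system is unstable.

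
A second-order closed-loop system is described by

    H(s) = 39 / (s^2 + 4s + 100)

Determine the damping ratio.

ζ = 0.2

Compare the denominator to the standard form s^2 + 2ζωₙs + ωₙ².
ωₙ² = 100, so ωₙ = 10 rad/s.
2ζωₙ = 4, so ζ = 4/(2·10) = 0.2.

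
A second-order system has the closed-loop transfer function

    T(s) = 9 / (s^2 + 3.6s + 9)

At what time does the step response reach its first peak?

t_p ≈ 1.309 s

Comparing s^2 + 3.6s + 9 to s^2 + 2ζωₙs + ωₙ²: ωₙ = 3 rad/s and ζ = 3.6/(2·3) = 0.6.
ζωₙ = 3.6/2 = 1.8, so ω_d = ωₙ√(1−ζ²) = √(ωₙ² − (ζωₙ)²) = √(9 − 1.8²) = √5.76 = 2.400 rad/s.
t_p = π/ω_d = π/2.400 ≈ 1.309 s.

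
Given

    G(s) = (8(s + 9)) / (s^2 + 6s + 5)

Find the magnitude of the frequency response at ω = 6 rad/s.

Substitute s = j6: numerator = 72 + j48, denominator = -31 + j36.
|G(j6)| = |72 + j48| / |-31 + j36| = 86.533 / 47.508 ≈ 1.821.

|G(j6)| ≈ 1.821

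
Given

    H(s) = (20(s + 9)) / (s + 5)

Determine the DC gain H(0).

H(0) = 36

Set s = 0: H(0) = (180) / (5) = 36.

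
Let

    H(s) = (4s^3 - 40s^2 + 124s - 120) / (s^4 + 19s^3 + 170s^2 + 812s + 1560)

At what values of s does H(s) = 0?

Set the numerator to zero: 4s^3 - 40s^2 + 124s - 120 = 0, i.e. 4·(s^3 - 10s^2 + 31s - 30) = 0.
Factoring: (s - 2)(s - 3)(s - 5) = 0.

s = 2, 3, 5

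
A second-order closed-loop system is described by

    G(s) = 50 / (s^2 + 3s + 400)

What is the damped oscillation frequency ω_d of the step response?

ω_d ≈ 19.94 rad/s

Comparing s^2 + 3s + 400 to s^2 + 2ζωₙs + ωₙ²: ωₙ = 20 rad/s and ζ = 3/(2·20) = 0.075.
ζωₙ = 3/2 = 1.5, so ω_d = ωₙ√(1−ζ²) = √(ωₙ² − (ζωₙ)²) = √(400 − 1.5²) = √397.75 ≈ 19.94 rad/s.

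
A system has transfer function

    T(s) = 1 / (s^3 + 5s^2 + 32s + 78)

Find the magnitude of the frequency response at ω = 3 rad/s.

Substitute s = j3: numerator = 1, denominator = 33 + j69.
|T(j3)| = |1| / |33 + j69| = 1 / 76.485 ≈ 0.01307.

|T(j3)| ≈ 0.01307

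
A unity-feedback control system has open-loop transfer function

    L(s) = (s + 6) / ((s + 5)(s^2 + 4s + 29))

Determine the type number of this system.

Type 0

The denominator has no factor of s at the origin — no free integrator — so this is a Type 0 system.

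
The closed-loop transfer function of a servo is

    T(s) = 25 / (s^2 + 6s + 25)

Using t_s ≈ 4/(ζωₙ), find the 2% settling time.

t_s ≈ 1.333 s

Comparing s^2 + 6s + 25 to s^2 + 2ζωₙs + ωₙ²: ωₙ = 5 rad/s and ζ = 6/(2·5) = 0.6.
ζωₙ = 6/2 = 3, so t_s ≈ 4/(ζωₙ) = 4/3 ≈ 1.333 s.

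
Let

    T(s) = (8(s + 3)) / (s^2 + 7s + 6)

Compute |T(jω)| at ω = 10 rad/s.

Substitute s = j10: numerator = 24 + j80, denominator = -94 + j70.
|T(j10)| = |24 + j80| / |-94 + j70| = 83.522 / 117.20 ≈ 0.7126.

|T(j10)| ≈ 0.7126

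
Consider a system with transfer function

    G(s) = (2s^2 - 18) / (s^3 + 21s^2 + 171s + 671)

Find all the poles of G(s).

s = -5 + 6j, -5 - 6j, -11

The poles are the roots of the denominator s^3 + 21s^2 + 171s + 671 = 0.
Trying s = -11: the polynomial evaluates to 0, so (s + 11) is a factor.
Dividing out leaves s^2 + 10s + 61 = 0.
The quadratic formula then gives s = -5 ± 6j.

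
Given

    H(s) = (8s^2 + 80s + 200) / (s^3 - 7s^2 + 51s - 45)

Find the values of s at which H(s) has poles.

The poles are the roots of the denominator s^3 - 7s^2 + 51s - 45 = 0.
Trying s = 1: the polynomial evaluates to 0, so (s - 1) is a factor.
Dividing out leaves s^2 - 6s + 45 = 0.
The quadratic formula then gives s = 3 ± 6j.

s = 3 ± 6j, 1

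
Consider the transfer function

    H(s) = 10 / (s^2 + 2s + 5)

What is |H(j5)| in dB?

Substitute s = j5: numerator = 10, denominator = -20 + j10.
|H(j5)| = |10| / |-20 + j10| = 10 / 22.361 ≈ 0.4472.
In decibels: 20·log₁₀(0.4472) ≈ -6.99 dB.

|H(j5)|_dB ≈ -6.99 dB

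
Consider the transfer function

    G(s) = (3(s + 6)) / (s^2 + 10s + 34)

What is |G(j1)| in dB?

|G(j1)|_dB ≈ -5.53 dB

Substitute s = j1: numerator = 18 + j3, denominator = 33 + j10.
|G(j1)| = |18 + j3| / |33 + j10| = 18.248 / 34.482 ≈ 0.5292.
In decibels: 20·log₁₀(0.5292) ≈ -5.53 dB.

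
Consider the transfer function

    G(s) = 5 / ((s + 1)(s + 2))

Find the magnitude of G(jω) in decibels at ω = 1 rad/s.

Substitute s = j1: numerator = 5, denominator = 1 + j3.
|G(j1)| = |5| / |1 + j3| = 5 / 3.1623 ≈ 1.581.
In decibels: 20·log₁₀(1.581) ≈ 3.98 dB.

|G(j1)|_dB ≈ 3.98 dB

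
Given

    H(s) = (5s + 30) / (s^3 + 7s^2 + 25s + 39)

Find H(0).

H(0) = 10/13 ≈ 0.7692

Set s = 0: H(0) = (30) / (39) = 10/13.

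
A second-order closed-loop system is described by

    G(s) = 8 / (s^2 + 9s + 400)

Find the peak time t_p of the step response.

t_p ≈ 0.1612 s

Comparing s^2 + 9s + 400 to s^2 + 2ζωₙs + ωₙ²: ωₙ = 20 rad/s and ζ = 9/(2·20) = 0.225.
ζωₙ = 9/2 = 4.5, so ω_d = ωₙ√(1−ζ²) = √(ωₙ² − (ζωₙ)²) = √(400 − 4.5²) = √379.75 ≈ 19.49 rad/s.
t_p = π/ω_d = π/19.49 ≈ 0.1612 s.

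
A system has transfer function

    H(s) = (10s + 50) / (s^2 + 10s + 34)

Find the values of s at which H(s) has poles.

s = -5 ± 3j

The poles are the roots of the denominator s^2 + 10s + 34 = 0.
Using the quadratic formula: s = (-10 ± √(-36))/2 = -5 ± 3j.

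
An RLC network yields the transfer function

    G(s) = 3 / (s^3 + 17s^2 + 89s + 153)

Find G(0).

Set s = 0: G(0) = (3) / (153) = 1/51.

G(0) = 1/51 ≈ 0.01961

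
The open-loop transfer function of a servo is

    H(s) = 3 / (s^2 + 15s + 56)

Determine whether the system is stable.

stable

The denominator s^2 + 15s + 56 factors as (s + 7)(s + 8), giving poles at s = -7, -8.
Since all poles lie strictly in the left half-plane, the system is stable.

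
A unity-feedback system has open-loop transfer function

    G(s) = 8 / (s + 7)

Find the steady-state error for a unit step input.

G(s) has no poles at the origin.
This is a Type 0 system. Kp = lim_{s→0} G(s) = 8/7.
e_ss = 1/(1 + Kp) = 1/(1 + 8/7) = 7/15 ≈ 0.4667.

e_ss = 0.4667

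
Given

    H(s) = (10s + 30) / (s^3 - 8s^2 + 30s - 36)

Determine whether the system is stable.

unstable

The denominator s^3 - 8s^2 + 30s - 36 factors as (s - 2)(s^2 - 6s + 18), giving poles at s = 2, 3 + 3j, 3 - 3j.
Since the pole(s) at s = 2, 3 ± 3j lie in the right half-plane, the system is unstable.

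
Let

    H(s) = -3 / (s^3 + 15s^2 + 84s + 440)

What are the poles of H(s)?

The poles are the roots of the denominator s^3 + 15s^2 + 84s + 440 = 0.
Trying s = -11: the polynomial evaluates to 0, so (s + 11) is a factor.
Dividing out leaves s^2 + 4s + 40 = 0.
The quadratic formula then gives s = -2 ± 6j.

s = -2 + 6j, -2 - 6j, -11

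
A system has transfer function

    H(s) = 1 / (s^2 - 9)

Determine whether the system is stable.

unstable

The denominator s^2 - 9 factors as (s + 3)(s - 3), giving poles at s = -3, 3.
Since the pole(s) at s = 3 lie in the right half-plane, the system is unstable.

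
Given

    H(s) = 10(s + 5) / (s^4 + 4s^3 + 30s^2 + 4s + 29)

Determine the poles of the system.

The poles are the roots of the denominator s^4 + 4s^3 + 30s^2 + 4s + 29 = 0.
No real roots exist; factor into two real quadratics: (s^2 + 1)(s^2 + 4s + 29) = 0.
Each quadratic gives a conjugate pair via the quadratic formula.

s = j, -j, -2 + 5j, -2 - 5j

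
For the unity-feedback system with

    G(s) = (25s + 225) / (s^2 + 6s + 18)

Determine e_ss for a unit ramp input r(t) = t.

G(s) has no poles at the origin.
This is a Type 0 system; Kv = lim_{s→0} s·G(s) = 0, so the steady-state error for a ramp input is infinite.

e_ss = ∞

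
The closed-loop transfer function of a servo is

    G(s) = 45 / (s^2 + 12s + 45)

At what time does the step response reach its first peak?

t_p ≈ 1.047 s

Comparing s^2 + 12s + 45 to s^2 + 2ζωₙs + ωₙ²: ωₙ = √45 ≈ 6.708 rad/s and ζ = 12/(2·√45) ≈ 0.8944.
ζωₙ = 12/2 = 6, so ω_d = ωₙ√(1−ζ²) = √(ωₙ² − (ζωₙ)²) = √(45 − 6²) = √9 = 3 rad/s.
t_p = π/ω_d = π/3 ≈ 1.047 s.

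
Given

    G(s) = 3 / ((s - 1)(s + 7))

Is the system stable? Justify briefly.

The poles can be read from the denominator factors: s = 1, -7.
Since the pole(s) at s = 1 lie in the right half-plane, the system is unstable.

unstable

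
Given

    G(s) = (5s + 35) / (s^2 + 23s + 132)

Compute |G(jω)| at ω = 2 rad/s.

Substitute s = j2: numerator = 35 + j10, denominator = 128 + j46.
|G(j2)| = |35 + j10| / |128 + j46| = 36.401 / 136.01 ≈ 0.2676.

|G(j2)| ≈ 0.2676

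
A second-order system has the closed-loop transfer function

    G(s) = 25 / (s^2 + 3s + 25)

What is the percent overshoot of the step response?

%OS ≈ 37.2%

Comparing s^2 + 3s + 25 to s^2 + 2ζωₙs + ωₙ²: ωₙ = 5 rad/s and ζ = 3/(2·5) = 0.3.
%OS = 100·exp(−πζ/√(1−ζ²)) = 100·exp(−π·0.3/√(1−0.3²)) ≈ 37.2%.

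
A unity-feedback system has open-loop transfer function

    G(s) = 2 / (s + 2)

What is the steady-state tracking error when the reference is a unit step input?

G(s) has no poles at the origin.
This is a Type 0 system. Kp = lim_{s→0} G(s) = 2/2 = 1.
e_ss = 1/(1 + Kp) = 1/(1 + 1) = 1/2 ≈ 0.5000.

e_ss = 0.5000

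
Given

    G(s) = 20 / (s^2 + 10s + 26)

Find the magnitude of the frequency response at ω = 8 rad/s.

|G(j8)| ≈ 0.2258

Substitute s = j8: numerator = 20, denominator = -38 + j80.
|G(j8)| = |20| / |-38 + j80| = 20 / 88.566 ≈ 0.2258.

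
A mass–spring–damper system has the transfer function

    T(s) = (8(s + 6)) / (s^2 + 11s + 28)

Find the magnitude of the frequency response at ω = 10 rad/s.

|T(j10)| ≈ 0.7096

Substitute s = j10: numerator = 48 + j80, denominator = -72 + j110.
|T(j10)| = |48 + j80| / |-72 + j110| = 93.295 / 131.47 ≈ 0.7096.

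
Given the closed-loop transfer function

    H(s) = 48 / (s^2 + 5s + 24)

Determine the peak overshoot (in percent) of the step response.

Comparing s^2 + 5s + 24 to s^2 + 2ζωₙs + ωₙ²: ωₙ = √24 ≈ 4.899 rad/s and ζ = 5/(2·√24) ≈ 0.5103.
%OS = 100·exp(−πζ/√(1−ζ²)) = 100·exp(−π·0.5103/√(1−0.5103²)) ≈ 15.5%.

%OS ≈ 15.5%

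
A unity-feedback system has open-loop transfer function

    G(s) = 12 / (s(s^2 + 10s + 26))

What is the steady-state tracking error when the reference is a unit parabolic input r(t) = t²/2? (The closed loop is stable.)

G(s) has one pole at the origin.
This is a Type 1 system; Ka = lim_{s→0} s^2·G(s) = 0, so the steady-state error for a parabola input is infinite.

e_ss = ∞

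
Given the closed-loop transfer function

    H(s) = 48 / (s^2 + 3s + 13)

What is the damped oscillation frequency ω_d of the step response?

ω_d ≈ 3.279 rad/s

Comparing s^2 + 3s + 13 to s^2 + 2ζωₙs + ωₙ²: ωₙ = √13 ≈ 3.606 rad/s and ζ = 3/(2·√13) ≈ 0.4160.
ζωₙ = 3/2 = 1.5, so ω_d = ωₙ√(1−ζ²) = √(ωₙ² − (ζωₙ)²) = √(13 − 1.5²) = √10.75 ≈ 3.279 rad/s.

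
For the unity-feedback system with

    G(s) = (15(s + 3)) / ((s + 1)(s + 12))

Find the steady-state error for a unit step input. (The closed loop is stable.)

G(s) has no poles at the origin.
This is a Type 0 system. Kp = lim_{s→0} G(s) = 45/12 = 15/4.
e_ss = 1/(1 + Kp) = 1/(1 + 15/4) = 4/19 ≈ 0.2105.

e_ss = 0.2105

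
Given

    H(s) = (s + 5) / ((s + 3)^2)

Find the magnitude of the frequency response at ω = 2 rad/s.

|H(j2)| ≈ 0.4142

Substitute s = j2: numerator = 5 + j2, denominator = 5 + j12.
|H(j2)| = |5 + j2| / |5 + j12| = 5.3852 / 13 ≈ 0.4142.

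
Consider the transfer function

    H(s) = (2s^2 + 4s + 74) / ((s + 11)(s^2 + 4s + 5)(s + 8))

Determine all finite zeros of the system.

Set the numerator to zero: 2s^2 + 4s + 74 = 0, i.e. 2·(s^2 + 2s + 37) = 0.
Factoring: (s^2 + 2s + 37) = 0.

s = -1 + 6j, -1 - 6j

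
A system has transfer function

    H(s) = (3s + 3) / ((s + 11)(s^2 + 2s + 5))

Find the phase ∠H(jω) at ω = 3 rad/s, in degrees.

At s = j3: numerator = 3 + j9, denominator = -62 + j54.
∠H = ∠num − ∠den = 71.565° − (138.95°) = -67.38°.

∠H(j3) ≈ -67.38°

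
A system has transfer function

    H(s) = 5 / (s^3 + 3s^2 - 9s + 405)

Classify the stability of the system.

The denominator s^3 + 3s^2 - 9s + 405 factors as (s + 9)(s^2 - 6s + 45), giving poles at s = -9, 3 + 6j, 3 - 6j.
Since the pole(s) at s = 3 + 6j, 3 - 6j lie in the right half-plane, the system is unstable.

unstable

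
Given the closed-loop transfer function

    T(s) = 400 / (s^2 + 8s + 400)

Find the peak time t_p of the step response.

t_p ≈ 0.1603 s

Comparing s^2 + 8s + 400 to s^2 + 2ζωₙs + ωₙ²: ωₙ = 20 rad/s and ζ = 8/(2·20) = 0.2.
ζωₙ = 8/2 = 4, so ω_d = ωₙ√(1−ζ²) = √(ωₙ² − (ζωₙ)²) = √(400 − 4²) = √384 ≈ 19.60 rad/s.
t_p = π/ω_d = π/19.60 ≈ 0.1603 s.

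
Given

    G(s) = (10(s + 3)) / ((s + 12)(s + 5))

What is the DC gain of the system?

At s = 0 each factor (s + a) contributes a and each (s^2 + bs + c) contributes c.
G(0) = 10·(3) / ((12) · (5)) = 30/60 = 1/2.

G(0) = 1/2 ≈ 0.5000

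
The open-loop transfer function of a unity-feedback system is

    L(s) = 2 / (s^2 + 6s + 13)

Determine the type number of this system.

The denominator has no factor of s at the origin — no free integrator — so this is a Type 0 system.

Type 0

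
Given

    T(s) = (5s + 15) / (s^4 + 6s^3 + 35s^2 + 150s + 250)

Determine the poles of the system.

s = -3 ± j, ±5j

The poles are the roots of the denominator s^4 + 6s^3 + 35s^2 + 150s + 250 = 0.
No real roots exist; factor into two real quadratics: (s^2 + 6s + 10)(s^2 + 25) = 0.
Each quadratic gives a conjugate pair via the quadratic formula.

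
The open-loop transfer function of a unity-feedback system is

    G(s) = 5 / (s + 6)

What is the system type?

The denominator has no factor of s at the origin — no free integrator — so this is a Type 0 system.

Type 0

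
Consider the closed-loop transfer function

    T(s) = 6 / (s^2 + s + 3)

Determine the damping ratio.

ζ ≈ 0.2887

Compare the denominator to the standard form s^2 + 2ζωₙs + ωₙ².
ωₙ² = 3, so ωₙ = √3 ≈ 1.732 rad/s.
2ζωₙ = 1, so ζ = 1/(2·√3) ≈ 0.2887.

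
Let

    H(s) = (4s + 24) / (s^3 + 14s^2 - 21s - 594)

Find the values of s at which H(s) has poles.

s = -9, 6, -11

The poles are the roots of the denominator s^3 + 14s^2 - 21s - 594 = 0.
Trying s = -9: the polynomial evaluates to 0, so (s + 9) is a factor.
Dividing out leaves s^2 + 5s - 66 = 0.
Factoring the quadratic: (s - 6)(s + 11) = 0.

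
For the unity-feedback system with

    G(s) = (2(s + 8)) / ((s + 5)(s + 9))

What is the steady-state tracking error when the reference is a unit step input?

e_ss = 0.7377

G(s) has no poles at the origin.
This is a Type 0 system. Kp = lim_{s→0} G(s) = 16/45.
e_ss = 1/(1 + Kp) = 1/(1 + 16/45) = 45/61 ≈ 0.7377.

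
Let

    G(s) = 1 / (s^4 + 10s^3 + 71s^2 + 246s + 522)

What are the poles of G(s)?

The poles are the roots of the denominator s^4 + 10s^3 + 71s^2 + 246s + 522 = 0.
No real roots exist; factor into two real quadratics: (s^2 + 6s + 18)(s^2 + 4s + 29) = 0.
Each quadratic gives a conjugate pair via the quadratic formula.

s = -3 + 3j, -3 - 3j, -2 + 5j, -2 - 5j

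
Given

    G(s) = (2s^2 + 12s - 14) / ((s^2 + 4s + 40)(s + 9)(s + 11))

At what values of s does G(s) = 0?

Set the numerator to zero: 2s^2 + 12s - 14 = 0, i.e. 2·(s^2 + 6s - 7) = 0.
Factoring: (s + 7)(s - 1) = 0.

s = -7, 1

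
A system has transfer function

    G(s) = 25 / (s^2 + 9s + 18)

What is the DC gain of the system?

G(0) = 25/18 ≈ 1.389

Set s = 0: G(0) = (25) / (18) = 25/18.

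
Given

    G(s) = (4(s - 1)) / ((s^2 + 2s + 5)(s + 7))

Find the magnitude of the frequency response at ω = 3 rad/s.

Substitute s = j3: numerator = -4 + j12, denominator = -46 + j30.
|G(j3)| = |-4 + j12| / |-46 + j30| = 12.649 / 54.918 ≈ 0.2303.

|G(j3)| ≈ 0.2303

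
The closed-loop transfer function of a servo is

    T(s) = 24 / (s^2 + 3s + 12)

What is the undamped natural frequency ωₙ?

ωₙ ≈ 3.464 rad/s

Compare the denominator to the standard form s^2 + 2ζωₙs + ωₙ².
ωₙ² = 12, so ωₙ = √12 ≈ 3.464 rad/s.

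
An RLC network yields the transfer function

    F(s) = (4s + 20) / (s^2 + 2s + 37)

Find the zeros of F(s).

s = -5

Set the numerator to zero: 4s + 20 = 0, i.e. 4·(s + 5) = 0.
So s = -5.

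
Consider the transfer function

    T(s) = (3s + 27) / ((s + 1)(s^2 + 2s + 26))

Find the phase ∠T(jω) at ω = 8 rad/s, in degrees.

∠T(j8) ≈ 161.6°

At s = j8: numerator = 27 + j24, denominator = -166 - j288.
∠T = ∠num − ∠den = 41.634° − (-119.96°) = 161.6°.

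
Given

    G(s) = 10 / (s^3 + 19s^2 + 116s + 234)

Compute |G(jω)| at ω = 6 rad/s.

|G(j6)| ≈ 0.01520

Substitute s = j6: numerator = 10, denominator = -450 + j480.
|G(j6)| = |10| / |-450 + j480| = 10 / 657.95 ≈ 0.01520.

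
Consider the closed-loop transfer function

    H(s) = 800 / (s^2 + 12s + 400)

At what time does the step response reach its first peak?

t_p ≈ 0.1647 s

Comparing s^2 + 12s + 400 to s^2 + 2ζωₙs + ωₙ²: ωₙ = 20 rad/s and ζ = 12/(2·20) = 0.3.
ζωₙ = 12/2 = 6, so ω_d = ωₙ√(1−ζ²) = √(ωₙ² − (ζωₙ)²) = √(400 − 6²) = √364 ≈ 19.08 rad/s.
t_p = π/ω_d = π/19.08 ≈ 0.1647 s.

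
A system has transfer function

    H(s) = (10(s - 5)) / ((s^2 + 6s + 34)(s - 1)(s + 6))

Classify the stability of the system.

The poles can be read from the denominator factors: s = -3 ± 5j, 1, -6.
Since the pole(s) at s = 1 lie in the right half-plane, the system is unstable.

unstable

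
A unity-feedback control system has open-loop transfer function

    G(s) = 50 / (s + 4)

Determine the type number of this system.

The denominator has no factor of s at the origin — no free integrator — so this is a Type 0 system.

Type 0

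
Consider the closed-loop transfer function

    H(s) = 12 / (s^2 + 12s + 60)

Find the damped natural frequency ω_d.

ω_d ≈ 4.899 rad/s

Comparing s^2 + 12s + 60 to s^2 + 2ζωₙs + ωₙ²: ωₙ = √60 ≈ 7.746 rad/s and ζ = 12/(2·√60) ≈ 0.7746.
ζωₙ = 12/2 = 6, so ω_d = ωₙ√(1−ζ²) = √(ωₙ² − (ζωₙ)²) = √(60 − 6²) = √24 ≈ 4.899 rad/s.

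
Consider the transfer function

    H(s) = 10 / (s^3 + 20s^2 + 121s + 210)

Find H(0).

H(0) = 1/21 ≈ 0.04762

Set s = 0: H(0) = (10) / (210) = 1/21.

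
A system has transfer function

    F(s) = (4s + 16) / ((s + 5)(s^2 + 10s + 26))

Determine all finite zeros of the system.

s = -4

Set the numerator to zero: 4s + 16 = 0, i.e. 4·(s + 4) = 0.
So s = -4.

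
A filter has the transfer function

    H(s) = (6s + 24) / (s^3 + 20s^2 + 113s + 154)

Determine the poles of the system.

s = -7, -11, -2

The poles are the roots of the denominator s^3 + 20s^2 + 113s + 154 = 0.
Trying s = -7: the polynomial evaluates to 0, so (s + 7) is a factor.
Dividing out leaves s^2 + 13s + 22 = 0.
Factoring the quadratic: (s + 11)(s + 2) = 0.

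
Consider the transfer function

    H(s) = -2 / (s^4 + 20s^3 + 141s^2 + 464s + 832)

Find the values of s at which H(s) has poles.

The poles are the roots of the denominator s^4 + 20s^3 + 141s^2 + 464s + 832 = 0.
Trying s = -8: the polynomial evaluates to 0, so (s + 8) is a factor.
Dividing out leaves s^3 + 12s^2 + 45s + 104 = 0.
This factors further as (s^2 + 4s + 13)(s + 8) = 0.

s = -2 ± 3j, -8, -8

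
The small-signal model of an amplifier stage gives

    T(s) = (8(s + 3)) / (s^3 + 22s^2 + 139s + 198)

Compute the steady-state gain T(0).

Set s = 0: T(0) = (24) / (198) = 4/33.

T(0) = 4/33 ≈ 0.1212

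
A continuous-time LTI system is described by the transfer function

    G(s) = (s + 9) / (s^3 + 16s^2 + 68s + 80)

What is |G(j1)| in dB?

|G(j1)|_dB ≈ -20.2 dB

Substitute s = j1: numerator = 9 + j1, denominator = 64 + j67.
|G(j1)| = |9 + j1| / |64 + j67| = 9.0554 / 92.655 ≈ 0.09773.
In decibels: 20·log₁₀(0.09773) ≈ -20.2 dB.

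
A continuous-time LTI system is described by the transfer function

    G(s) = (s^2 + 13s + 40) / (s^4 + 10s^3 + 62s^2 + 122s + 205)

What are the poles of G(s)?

s = -1 + 2j, -1 - 2j, -4 + 5j, -4 - 5j

The poles are the roots of the denominator s^4 + 10s^3 + 62s^2 + 122s + 205 = 0.
No real roots exist; factor into two real quadratics: (s^2 + 2s + 5)(s^2 + 8s + 41) = 0.
Each quadratic gives a conjugate pair via the quadratic formula.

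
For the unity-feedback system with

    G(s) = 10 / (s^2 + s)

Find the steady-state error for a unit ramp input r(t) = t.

e_ss = 0.1000

G(s) has one pole at the origin.
This is a Type 1 system. Kv = lim_{s→0} s·G(s) = 10/1.
e_ss = 1/Kv = 1/(10) = 1/10 ≈ 0.1000.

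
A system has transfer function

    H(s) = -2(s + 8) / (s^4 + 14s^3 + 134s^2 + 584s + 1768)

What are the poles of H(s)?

The poles are the roots of the denominator s^4 + 14s^3 + 134s^2 + 584s + 1768 = 0.
No real roots exist; factor into two real quadratics: (s^2 + 6s + 34)(s^2 + 8s + 52) = 0.
Each quadratic gives a conjugate pair via the quadratic formula.

s = -3 + 5j, -3 - 5j, -4 + 6j, -4 - 6j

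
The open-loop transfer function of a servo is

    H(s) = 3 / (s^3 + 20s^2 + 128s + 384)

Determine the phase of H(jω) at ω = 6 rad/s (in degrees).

∠H(j6) ≈ -121.3°

At s = j6: numerator = 3, denominator = -336 + j552.
∠H = ∠num − ∠den = 0° − (121.33°) = -121.3°.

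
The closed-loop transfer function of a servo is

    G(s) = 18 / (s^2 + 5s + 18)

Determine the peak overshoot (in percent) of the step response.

%OS ≈ 10.1%

Comparing s^2 + 5s + 18 to s^2 + 2ζωₙs + ωₙ²: ωₙ = √18 ≈ 4.243 rad/s and ζ = 5/(2·√18) ≈ 0.5893.
%OS = 100·exp(−πζ/√(1−ζ²)) = 100·exp(−π·0.5893/√(1−0.5893²)) ≈ 10.1%.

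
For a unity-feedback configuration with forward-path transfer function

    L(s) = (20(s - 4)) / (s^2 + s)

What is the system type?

The denominator has 1 factor of s at the origin (free integrator), so this is a Type 1 system.

Type 1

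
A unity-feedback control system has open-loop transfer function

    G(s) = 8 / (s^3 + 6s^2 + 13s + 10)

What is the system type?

Type 0

The denominator has no factor of s at the origin — no free integrator — so this is a Type 0 system.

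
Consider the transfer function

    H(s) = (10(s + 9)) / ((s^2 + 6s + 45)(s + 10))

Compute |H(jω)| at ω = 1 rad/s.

|H(j1)| ≈ 0.2029

Substitute s = j1: numerator = 90 + j10, denominator = 434 + j104.
|H(j1)| = |90 + j10| / |434 + j104| = 90.554 / 446.29 ≈ 0.2029.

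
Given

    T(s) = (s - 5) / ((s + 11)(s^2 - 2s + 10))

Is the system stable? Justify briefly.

unstable

The poles can be read from the denominator factors: s = -11, 1 + 3j, 1 - 3j.
Since the pole(s) at s = 1 + 3j, 1 - 3j lie in the right half-plane, the system is unstable.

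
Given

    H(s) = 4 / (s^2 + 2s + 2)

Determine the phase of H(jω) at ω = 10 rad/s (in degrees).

At s = j10: numerator = 4, denominator = -98 + j20.
∠H = ∠num − ∠den = 0° − (168.47°) = -168.5°.

∠H(j10) ≈ -168.5°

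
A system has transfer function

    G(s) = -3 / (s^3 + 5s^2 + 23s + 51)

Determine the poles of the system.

The poles are the roots of the denominator s^3 + 5s^2 + 23s + 51 = 0.
Trying s = -3: the polynomial evaluates to 0, so (s + 3) is a factor.
Dividing out leaves s^2 + 2s + 17 = 0.
The quadratic formula then gives s = -1 ± 4j.

s = -1 ± 4j, -3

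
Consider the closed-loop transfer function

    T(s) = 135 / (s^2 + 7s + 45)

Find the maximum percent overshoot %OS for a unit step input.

%OS ≈ 14.6%

Comparing s^2 + 7s + 45 to s^2 + 2ζωₙs + ωₙ²: ωₙ = √45 ≈ 6.708 rad/s and ζ = 7/(2·√45) ≈ 0.5217.
%OS = 100·exp(−πζ/√(1−ζ²)) = 100·exp(−π·0.5217/√(1−0.5217²)) ≈ 14.6%.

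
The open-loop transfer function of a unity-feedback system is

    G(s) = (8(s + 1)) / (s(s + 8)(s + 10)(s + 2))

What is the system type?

Type 1

The denominator has 1 factor of s at the origin (free integrator), so this is a Type 1 system.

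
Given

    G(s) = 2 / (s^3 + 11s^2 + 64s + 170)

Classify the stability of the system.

stable

The denominator s^3 + 11s^2 + 64s + 170 factors as (s + 5)(s^2 + 6s + 34), giving poles at s = -5, -3 ± 5j.
Since all poles lie strictly in the left half-plane, the system is stable.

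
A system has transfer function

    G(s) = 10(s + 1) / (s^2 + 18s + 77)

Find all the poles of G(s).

s = -7, -11

The poles are the roots of the denominator s^2 + 18s + 77 = 0.
Factoring: (s + 7)(s + 11) = 0, so s = -7 and s = -11.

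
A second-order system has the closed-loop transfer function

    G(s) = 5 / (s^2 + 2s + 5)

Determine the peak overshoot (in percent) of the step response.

%OS ≈ 20.8%

Comparing s^2 + 2s + 5 to s^2 + 2ζωₙs + ωₙ²: ωₙ = √5 ≈ 2.236 rad/s and ζ = 2/(2·√5) ≈ 0.4472.
%OS = 100·exp(−πζ/√(1−ζ²)) = 100·exp(−π·0.4472/√(1−0.4472²)) ≈ 20.8%.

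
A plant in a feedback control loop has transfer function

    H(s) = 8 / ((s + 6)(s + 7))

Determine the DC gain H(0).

H(0) = 4/21 ≈ 0.1905

At s = 0 each factor (s + a) contributes a and each (s^2 + bs + c) contributes c.
H(0) = 8·1 / ((6) · (7)) = 8/42 = 4/21.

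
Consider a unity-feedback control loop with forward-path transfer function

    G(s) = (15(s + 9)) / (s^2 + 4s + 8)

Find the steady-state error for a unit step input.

G(s) has no poles at the origin.
This is a Type 0 system. Kp = lim_{s→0} G(s) = 135/8.
e_ss = 1/(1 + Kp) = 1/(1 + 135/8) = 8/143 ≈ 0.05594.

e_ss = 0.05594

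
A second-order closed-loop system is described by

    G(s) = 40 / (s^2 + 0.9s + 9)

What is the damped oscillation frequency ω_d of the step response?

ω_d ≈ 2.966 rad/s

Comparing s^2 + 0.9s + 9 to s^2 + 2ζωₙs + ωₙ²: ωₙ = 3 rad/s and ζ = 0.9/(2·3) = 0.15.
ζωₙ = 0.9/2 = 0.45, so ω_d = ωₙ√(1−ζ²) = √(ωₙ² − (ζωₙ)²) = √(9 − 0.45²) = √8.7975 ≈ 2.966 rad/s.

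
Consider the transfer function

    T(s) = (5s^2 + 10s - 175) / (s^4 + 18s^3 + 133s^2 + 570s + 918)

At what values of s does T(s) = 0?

s = -7, 5

Set the numerator to zero: 5s^2 + 10s - 175 = 0, i.e. 5·(s^2 + 2s - 35) = 0.
Factoring: (s + 7)(s - 5) = 0.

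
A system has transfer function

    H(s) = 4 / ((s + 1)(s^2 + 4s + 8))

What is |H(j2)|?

Substitute s = j2: numerator = 4, denominator = -12 + j16.
|H(j2)| = |4| / |-12 + j16| = 4 / 20 = 0.2000.

|H(j2)| = 0.2000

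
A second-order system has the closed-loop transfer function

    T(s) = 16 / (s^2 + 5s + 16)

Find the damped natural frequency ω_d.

ω_d ≈ 3.122 rad/s

Comparing s^2 + 5s + 16 to s^2 + 2ζωₙs + ωₙ²: ωₙ = 4 rad/s and ζ = 5/(2·4) = 0.625.
ζωₙ = 5/2 = 2.5, so ω_d = ωₙ√(1−ζ²) = √(ωₙ² − (ζωₙ)²) = √(16 − 2.5²) = √9.75 ≈ 3.122 rad/s.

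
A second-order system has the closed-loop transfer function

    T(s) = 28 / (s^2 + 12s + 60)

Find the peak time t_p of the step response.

t_p ≈ 0.6413 s

Comparing s^2 + 12s + 60 to s^2 + 2ζωₙs + ωₙ²: ωₙ = √60 ≈ 7.746 rad/s and ζ = 12/(2·√60) ≈ 0.7746.
ζωₙ = 12/2 = 6, so ω_d = ωₙ√(1−ζ²) = √(ωₙ² − (ζωₙ)²) = √(60 − 6²) = √24 ≈ 4.899 rad/s.
t_p = π/ω_d = π/4.899 ≈ 0.6413 s.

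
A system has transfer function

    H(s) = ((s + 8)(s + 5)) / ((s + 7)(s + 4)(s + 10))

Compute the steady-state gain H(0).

H(0) = 1/7 ≈ 0.1429

At s = 0 each factor (s + a) contributes a and each (s^2 + bs + c) contributes c.
H(0) = 1·(8) · (5) / ((7) · (4) · (10)) = 40/280 = 1/7.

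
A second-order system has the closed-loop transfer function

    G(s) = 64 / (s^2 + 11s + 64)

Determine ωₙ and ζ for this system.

ωₙ = 8 rad/s, ζ = 0.6875

Compare the denominator to the standard form s^2 + 2ζωₙs + ωₙ².
ωₙ² = 64, so ωₙ = 8 rad/s.
2ζωₙ = 11, so ζ = 11/(2·8) = 0.6875.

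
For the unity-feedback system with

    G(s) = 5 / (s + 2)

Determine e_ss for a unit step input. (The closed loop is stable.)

G(s) has no poles at the origin.
This is a Type 0 system. Kp = lim_{s→0} G(s) = 5/2.
e_ss = 1/(1 + Kp) = 1/(1 + 5/2) = 2/7 ≈ 0.2857.

e_ss = 0.2857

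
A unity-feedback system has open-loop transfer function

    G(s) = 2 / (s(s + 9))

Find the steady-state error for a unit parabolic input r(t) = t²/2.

e_ss = ∞

G(s) has one pole at the origin.
This is a Type 1 system; Ka = lim_{s→0} s^2·G(s) = 0, so the steady-state error for a parabola input is infinite.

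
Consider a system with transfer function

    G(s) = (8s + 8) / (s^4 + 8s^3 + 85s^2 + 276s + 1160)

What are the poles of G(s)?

s = -2 + 6j, -2 - 6j, -2 + 5j, -2 - 5j

The poles are the roots of the denominator s^4 + 8s^3 + 85s^2 + 276s + 1160 = 0.
No real roots exist; factor into two real quadratics: (s^2 + 4s + 40)(s^2 + 4s + 29) = 0.
Each quadratic gives a conjugate pair via the quadratic formula.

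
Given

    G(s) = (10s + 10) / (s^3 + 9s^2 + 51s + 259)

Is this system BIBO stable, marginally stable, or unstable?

stable

The denominator s^3 + 9s^2 + 51s + 259 factors as (s + 7)(s^2 + 2s + 37), giving poles at s = -7, -1 ± 6j.
Since all poles lie strictly in the left half-plane, the system is stable.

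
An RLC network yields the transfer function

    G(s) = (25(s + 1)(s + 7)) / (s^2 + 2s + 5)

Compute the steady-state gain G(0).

At s = 0 each factor (s + a) contributes a and each (s^2 + bs + c) contributes c.
G(0) = 25·(1) · (7) / ((5)) = 175/5 = 35.

G(0) = 35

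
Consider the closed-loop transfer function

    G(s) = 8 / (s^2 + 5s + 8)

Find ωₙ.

ωₙ ≈ 2.828 rad/s

Compare the denominator to the standard form s^2 + 2ζωₙs + ωₙ².
ωₙ² = 8, so ωₙ = √8 ≈ 2.828 rad/s.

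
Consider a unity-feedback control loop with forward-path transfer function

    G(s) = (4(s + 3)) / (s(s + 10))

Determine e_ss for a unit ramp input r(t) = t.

e_ss = 0.8333

G(s) has one pole at the origin.
This is a Type 1 system. Kv = lim_{s→0} s·G(s) = 12/10 = 6/5.
e_ss = 1/Kv = 1/(6/5) = 5/6 ≈ 0.8333.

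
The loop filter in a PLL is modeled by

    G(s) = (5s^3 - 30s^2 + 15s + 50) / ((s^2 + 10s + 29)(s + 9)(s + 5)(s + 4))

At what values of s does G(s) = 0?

s = 5, 2, -1

Set the numerator to zero: 5s^3 - 30s^2 + 15s + 50 = 0, i.e. 5·(s^3 - 6s^2 + 3s + 10) = 0.
Factoring: (s - 5)(s - 2)(s + 1) = 0.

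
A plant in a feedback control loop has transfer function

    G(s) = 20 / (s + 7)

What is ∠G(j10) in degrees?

At s = j10: numerator = 20, denominator = 7 + j10.
∠G = ∠num − ∠den = 0° − (55.008°) = -55.01°.

∠G(j10) ≈ -55.01°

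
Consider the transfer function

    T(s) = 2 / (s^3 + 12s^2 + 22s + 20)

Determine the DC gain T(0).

T(0) = 1/10 ≈ 0.1000

Set s = 0: T(0) = (2) / (20) = 1/10.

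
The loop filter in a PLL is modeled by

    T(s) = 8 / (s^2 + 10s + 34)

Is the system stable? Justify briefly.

The denominator s^2 + 10s + 34 factors as (s^2 + 10s + 34), giving poles at s = -5 ± 3j.
Since all poles lie strictly in the left half-plane, the system is stable.

stable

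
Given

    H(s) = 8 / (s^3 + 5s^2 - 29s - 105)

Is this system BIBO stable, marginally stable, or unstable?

unstable

The denominator s^3 + 5s^2 - 29s - 105 factors as (s + 3)(s - 5)(s + 7), giving poles at s = -3, 5, -7.
Since the pole(s) at s = 5 lie in the right half-plane, the system is unstable.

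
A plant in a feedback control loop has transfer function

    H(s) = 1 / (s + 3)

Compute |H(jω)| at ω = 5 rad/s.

|H(j5)| ≈ 0.1715

Substitute s = j5: numerator = 1, denominator = 3 + j5.
|H(j5)| = |1| / |3 + j5| = 1 / 5.8310 ≈ 0.1715.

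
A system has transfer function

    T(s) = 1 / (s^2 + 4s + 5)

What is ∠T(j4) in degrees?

At s = j4: numerator = 1, denominator = -11 + j16.
∠T = ∠num − ∠den = 0° − (124.51°) = -124.5°.

∠T(j4) ≈ -124.5°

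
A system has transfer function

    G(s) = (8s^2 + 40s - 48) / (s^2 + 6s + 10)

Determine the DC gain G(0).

G(0) = -24/5 ≈ -4.800

Set s = 0: G(0) = (-48) / (10) = -24/5.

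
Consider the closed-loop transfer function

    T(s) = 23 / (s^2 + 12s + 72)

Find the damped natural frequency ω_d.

Comparing s^2 + 12s + 72 to s^2 + 2ζωₙs + ωₙ²: ωₙ = √72 ≈ 8.485 rad/s and ζ = 12/(2·√72) ≈ 0.7071.
ζωₙ = 12/2 = 6, so ω_d = ωₙ√(1−ζ²) = √(ωₙ² − (ζωₙ)²) = √(72 − 6²) = √36 = 6 rad/s.

ω_d = 6 rad/s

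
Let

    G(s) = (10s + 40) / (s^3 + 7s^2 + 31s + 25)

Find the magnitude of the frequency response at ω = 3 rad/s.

|G(j3)| ≈ 0.6565

Substitute s = j3: numerator = 40 + j30, denominator = -38 + j66.
|G(j3)| = |40 + j30| / |-38 + j66| = 50 / 76.158 ≈ 0.6565.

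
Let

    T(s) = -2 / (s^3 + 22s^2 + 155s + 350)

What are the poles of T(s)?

The poles are the roots of the denominator s^3 + 22s^2 + 155s + 350 = 0.
Trying s = -10: the polynomial evaluates to 0, so (s + 10) is a factor.
Dividing out leaves s^2 + 12s + 35 = 0.
Factoring the quadratic: (s + 7)(s + 5) = 0.

s = -10, -7, -5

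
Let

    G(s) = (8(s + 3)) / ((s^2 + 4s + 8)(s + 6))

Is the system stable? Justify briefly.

The poles can be read from the denominator factors: s = -2 ± 2j, -6.
Since all poles lie strictly in the left half-plane, the system is stable.

stable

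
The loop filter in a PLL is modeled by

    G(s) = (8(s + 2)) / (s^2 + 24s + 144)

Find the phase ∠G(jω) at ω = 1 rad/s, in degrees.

At s = j1: numerator = 16 + j8, denominator = 143 + j24.
∠G = ∠num − ∠den = 26.565° − (9.5273°) = 17.04°.

∠G(j1) ≈ 17.04°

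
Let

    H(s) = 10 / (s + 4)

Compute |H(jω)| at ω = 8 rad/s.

|H(j8)| ≈ 1.118

Substitute s = j8: numerator = 10, denominator = 4 + j8.
|H(j8)| = |10| / |4 + j8| = 10 / 8.9443 ≈ 1.118.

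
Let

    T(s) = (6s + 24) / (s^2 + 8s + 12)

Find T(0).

T(0) = 2

Set s = 0: T(0) = (24) / (12) = 2.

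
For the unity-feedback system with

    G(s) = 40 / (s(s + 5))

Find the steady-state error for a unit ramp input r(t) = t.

G(s) has one pole at the origin.
This is a Type 1 system. Kv = lim_{s→0} s·G(s) = 40/5 = 8.
e_ss = 1/Kv = 1/(8) = 1/8 ≈ 0.1250.

e_ss = 0.1250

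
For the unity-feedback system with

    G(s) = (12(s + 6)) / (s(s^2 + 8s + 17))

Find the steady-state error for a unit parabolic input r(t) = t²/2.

G(s) has one pole at the origin.
This is a Type 1 system; Ka = lim_{s→0} s^2·G(s) = 0, so the steady-state error for a parabola input is infinite.

e_ss = ∞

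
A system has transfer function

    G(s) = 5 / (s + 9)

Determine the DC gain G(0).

G(0) = 5/9 ≈ 0.5556

Set s = 0: G(0) = (5) / (9) = 5/9.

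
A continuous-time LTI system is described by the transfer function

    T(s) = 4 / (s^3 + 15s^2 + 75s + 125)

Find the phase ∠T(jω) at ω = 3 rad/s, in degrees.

At s = j3: numerator = 4, denominator = -10 + j198.
∠T = ∠num − ∠den = 0° − (92.891°) = -92.89°.

∠T(j3) ≈ -92.89°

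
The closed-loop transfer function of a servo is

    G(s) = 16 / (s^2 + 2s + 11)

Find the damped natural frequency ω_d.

Comparing s^2 + 2s + 11 to s^2 + 2ζωₙs + ωₙ²: ωₙ = √11 ≈ 3.317 rad/s and ζ = 2/(2·√11) ≈ 0.3015.
ζωₙ = 2/2 = 1, so ω_d = ωₙ√(1−ζ²) = √(ωₙ² − (ζωₙ)²) = √(11 − 1²) = √10 ≈ 3.162 rad/s.

ω_d ≈ 3.162 rad/s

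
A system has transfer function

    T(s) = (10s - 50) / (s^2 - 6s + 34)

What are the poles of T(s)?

The poles are the roots of the denominator s^2 - 6s + 34 = 0.
Using the quadratic formula: s = (6 ± √(-100))/2 = 3 ± 5j.

s = 3 ± 5j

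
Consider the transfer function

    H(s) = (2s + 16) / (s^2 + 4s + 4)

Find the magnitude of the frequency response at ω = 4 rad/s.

Substitute s = j4: numerator = 16 + j8, denominator = -12 + j16.
|H(j4)| = |16 + j8| / |-12 + j16| = 17.889 / 20 ≈ 0.8944.

|H(j4)| ≈ 0.8944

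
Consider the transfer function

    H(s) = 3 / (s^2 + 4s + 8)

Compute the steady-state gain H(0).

Set s = 0: H(0) = (3) / (8) = 3/8.

H(0) = 3/8 ≈ 0.3750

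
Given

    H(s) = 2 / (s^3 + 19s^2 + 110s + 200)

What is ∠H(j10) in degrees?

At s = j10: numerator = 2, denominator = -1700 + j100.
∠H = ∠num − ∠den = 0° − (176.63°) = -176.6°.

∠H(j10) ≈ -176.6°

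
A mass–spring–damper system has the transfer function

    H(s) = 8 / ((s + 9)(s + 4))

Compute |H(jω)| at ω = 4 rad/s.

Substitute s = j4: numerator = 8, denominator = 20 + j52.
|H(j4)| = |8| / |20 + j52| = 8 / 55.714 ≈ 0.1436.

|H(j4)| ≈ 0.1436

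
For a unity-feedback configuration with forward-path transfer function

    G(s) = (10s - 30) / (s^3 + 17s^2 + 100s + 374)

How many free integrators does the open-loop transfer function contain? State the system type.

Type 0

The denominator has no factor of s at the origin — no free integrator — so this is a Type 0 system.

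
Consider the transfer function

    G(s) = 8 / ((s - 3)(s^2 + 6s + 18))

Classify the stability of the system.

unstable

The poles can be read from the denominator factors: s = 3, -3 ± 3j.
Since the pole(s) at s = 3 lie in the right half-plane, the system is unstable.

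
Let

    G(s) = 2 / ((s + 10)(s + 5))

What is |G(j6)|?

Substitute s = j6: numerator = 2, denominator = 14 + j90.
|G(j6)| = |2| / |14 + j90| = 2 / 91.082 ≈ 0.02196.

|G(j6)| ≈ 0.02196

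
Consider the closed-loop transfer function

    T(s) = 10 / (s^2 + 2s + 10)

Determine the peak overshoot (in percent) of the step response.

Comparing s^2 + 2s + 10 to s^2 + 2ζωₙs + ωₙ²: ωₙ = √10 ≈ 3.162 rad/s and ζ = 2/(2·√10) ≈ 0.3162.
%OS = 100·exp(−πζ/√(1−ζ²)) = 100·exp(−π·0.3162/√(1−0.3162²)) ≈ 35.1%.

%OS ≈ 35.1%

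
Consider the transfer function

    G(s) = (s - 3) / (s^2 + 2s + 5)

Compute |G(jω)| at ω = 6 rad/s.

Substitute s = j6: numerator = -3 + j6, denominator = -31 + j12.
|G(j6)| = |-3 + j6| / |-31 + j12| = 6.7082 / 33.242 ≈ 0.2018.

|G(j6)| ≈ 0.2018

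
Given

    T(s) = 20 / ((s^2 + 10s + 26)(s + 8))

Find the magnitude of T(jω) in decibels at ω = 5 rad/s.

|T(j5)|_dB ≈ -27.5 dB

Substitute s = j5: numerator = 20, denominator = -242 + j405.
|T(j5)| = |20| / |-242 + j405| = 20 / 471.79 ≈ 0.04239.
In decibels: 20·log₁₀(0.04239) ≈ -27.5 dB.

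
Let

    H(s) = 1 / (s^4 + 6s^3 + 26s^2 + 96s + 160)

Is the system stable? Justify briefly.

marginally stable

The denominator s^4 + 6s^3 + 26s^2 + 96s + 160 factors as (s^2 + 16)(s^2 + 6s + 10), giving poles at s = ±4j, -3 ± j.
Since the simple pole(s) at s = 4j, -4j lie on the jω-axis with none in the right half-plane, the system is marginally stable.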